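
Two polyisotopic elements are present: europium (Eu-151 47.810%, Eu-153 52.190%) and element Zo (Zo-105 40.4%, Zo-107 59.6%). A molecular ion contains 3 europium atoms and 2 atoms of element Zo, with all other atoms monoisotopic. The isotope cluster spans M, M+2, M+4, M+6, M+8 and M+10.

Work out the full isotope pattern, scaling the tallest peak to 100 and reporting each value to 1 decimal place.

Europium pattern (n=3): 0.10928391 : 0.3578871 : 0.39067407 : 0.14215492
Element Zo pattern (n=2): 0.163216 : 0.481568 : 0.355216
Convolve the two distributions (both contribute in 2-u steps):
  M: 0.10928391×0.163216 = 0.017837
  M+2: 0.10928391×0.481568 + 0.3578871×0.163216 = 0.111041
  M+4: 0.10928391×0.355216 + 0.3578871×0.481568 + 0.39067407×0.163216 = 0.274931
  M+6: 0.3578871×0.355216 + 0.39067407×0.481568 + 0.14215492×0.163216 = 0.338465
  M+8: 0.39067407×0.355216 + 0.14215492×0.481568 = 0.207231
  M+10: 0.14215492×0.355216 = 0.050496
Scale to base peak (0.338465) = 100: 5.3 : 32.8 : 81.2 : 100.0 : 61.2 : 14.9

5.3 : 32.8 : 81.2 : 100.0 : 61.2 : 14.9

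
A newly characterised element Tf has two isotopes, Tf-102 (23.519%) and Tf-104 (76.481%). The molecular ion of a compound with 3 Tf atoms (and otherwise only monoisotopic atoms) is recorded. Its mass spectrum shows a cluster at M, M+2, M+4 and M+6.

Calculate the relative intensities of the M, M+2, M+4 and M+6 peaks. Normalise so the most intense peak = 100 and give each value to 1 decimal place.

The 3 Tf atoms are independent, so intensities follow the terms of (0.23519 + 0.76481)^3.
P(M) = 0.23519^3 = 0.013009
P(M+2) = 3 × 0.23519^2 × 0.76481^1 = 0.126915
P(M+4) = 3 × 0.23519^1 × 0.76481^2 = 0.412712
P(M+6) = 0.76481^3 = 0.447364
The M+6 peak is largest (0.447364); scaling to 100 gives 2.9 : 28.4 : 92.3 : 100.0.

2.9 : 28.4 : 92.3 : 100.0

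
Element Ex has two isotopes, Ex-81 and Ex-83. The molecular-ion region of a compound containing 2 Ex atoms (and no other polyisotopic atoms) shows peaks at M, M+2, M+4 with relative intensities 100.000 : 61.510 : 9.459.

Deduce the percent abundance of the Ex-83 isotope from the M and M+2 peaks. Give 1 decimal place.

23.5%

Let p = fractional abundance of Ex-81. I(M+2)/I(M) = [C(2,1)·p^1·(1−p)] / p^2 = 2·(1−p)/p = 61.510/100.000 = 0.6151
(1−p)/p = 0.6151/2 = 0.3075  ⇒  p = 1/(1 + 0.3075) = 0.7648
Ex-81: 76.5%, Ex-83: 23.5%.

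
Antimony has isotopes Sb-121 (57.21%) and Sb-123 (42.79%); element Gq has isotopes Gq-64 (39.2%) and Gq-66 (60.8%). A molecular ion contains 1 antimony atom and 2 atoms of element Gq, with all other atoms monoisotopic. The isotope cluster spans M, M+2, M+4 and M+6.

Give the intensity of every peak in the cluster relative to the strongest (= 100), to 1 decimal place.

21.2 : 81.5 : 100.0 : 38.1

Antimony pattern (n=1): 0.5721 : 0.4279
Element Gq pattern (n=2): 0.153664 : 0.476672 : 0.369664
Convolve the two distributions (both contribute in 2-u steps):
  M: 0.5721×0.153664 = 0.087911
  M+2: 0.5721×0.476672 + 0.4279×0.153664 = 0.338457
  M+4: 0.5721×0.369664 + 0.4279×0.476672 = 0.415453
  M+6: 0.4279×0.369664 = 0.158179
Scale to base peak (0.415453) = 100: 21.2 : 81.5 : 100.0 : 38.1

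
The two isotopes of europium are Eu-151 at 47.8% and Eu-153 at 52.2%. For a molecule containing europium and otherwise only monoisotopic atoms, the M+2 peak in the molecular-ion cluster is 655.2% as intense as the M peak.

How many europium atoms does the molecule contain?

6

The M+2/M ratio from n Eu atoms is n · q/p = n · 0.522/0.478.
n = 6.552 × 0.478/0.522 = 6.00 ≈ 6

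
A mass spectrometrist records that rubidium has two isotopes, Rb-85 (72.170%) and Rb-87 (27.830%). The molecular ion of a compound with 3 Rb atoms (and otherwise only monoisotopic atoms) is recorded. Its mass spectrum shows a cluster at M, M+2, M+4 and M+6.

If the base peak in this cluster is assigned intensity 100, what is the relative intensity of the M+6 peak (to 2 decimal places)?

4.96

(0.72170 + 0.27830)^3 gives M 0.3759, M+2 0.4349, M+4 0.1677, M+6 0.0216; the largest is M+2.
P(M+2) = C(3,1) × 0.72170^2 × 0.27830^1 = 3 × 0.52085089 × 0.2783 = 0.434858 (base)
P(M+6) = C(3,3) × 0.72170^0 × 0.27830^3 = 1 × 1.0000 × 0.02155458 = 0.021555
Relative intensity = 0.021555 / 0.434858 × 100 = 4.96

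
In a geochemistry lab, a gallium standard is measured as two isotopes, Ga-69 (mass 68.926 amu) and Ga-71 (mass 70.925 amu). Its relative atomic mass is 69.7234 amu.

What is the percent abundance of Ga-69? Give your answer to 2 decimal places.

Let x be the fractional abundance of Ga-69; then Ga-71 has abundance 1 − x.
68.926·x + 70.925·(1 − x) = 69.7234
(68.926 − 70.925)·x = 69.7234 − 70.925
x = -1.2016 / -1.999 = 0.60110 → 60.11% Ga-69, 39.89% Ga-71.

60.11%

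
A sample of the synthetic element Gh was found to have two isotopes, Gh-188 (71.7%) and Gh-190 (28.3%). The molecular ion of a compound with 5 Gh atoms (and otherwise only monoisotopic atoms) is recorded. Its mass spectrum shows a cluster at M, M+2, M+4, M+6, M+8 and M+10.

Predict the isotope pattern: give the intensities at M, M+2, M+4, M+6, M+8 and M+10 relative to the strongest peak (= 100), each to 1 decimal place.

Expanding (0.717 + 0.283)^5:
P(M) = 0.717^5 = 0.189494
P(M+2) = 5 × 0.717^4 × 0.283^1 = 0.373967
P(M+4) = 10 × 0.717^3 × 0.283^2 = 0.295210
P(M+6) = 10 × 0.717^2 × 0.283^3 = 0.116519
P(M+8) = 5 × 0.717^1 × 0.283^4 = 0.022995
P(M+10) = 0.283^5 = 0.001815
The M+2 peak is largest (0.373967); scaling to 100 gives 50.7 : 100.0 : 78.9 : 31.2 : 6.1 : 0.5.

50.7 : 100.0 : 78.9 : 31.2 : 6.1 : 0.5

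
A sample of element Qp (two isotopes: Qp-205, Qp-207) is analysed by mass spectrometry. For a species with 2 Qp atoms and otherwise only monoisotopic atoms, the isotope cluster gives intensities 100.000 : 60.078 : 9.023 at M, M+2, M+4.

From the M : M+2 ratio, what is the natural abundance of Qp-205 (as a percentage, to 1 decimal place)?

Write p for the Qp-205 fraction. I(M+2)/I(M) = [C(2,1)·p^1·(1−p)] / p^2 = 2·(1−p)/p = 60.078/100.000 = 0.6008
(1−p)/p = 0.6008/2 = 0.3004  ⇒  p = 1/(1 + 0.3004) = 0.7690
Qp-205: 76.9%, Qp-207: 23.1%.

76.9%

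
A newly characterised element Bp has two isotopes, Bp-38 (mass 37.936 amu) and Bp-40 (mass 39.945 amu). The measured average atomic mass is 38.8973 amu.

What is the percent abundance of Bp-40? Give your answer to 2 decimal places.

Let x be the fractional abundance of Bp-38; then Bp-40 has abundance 1 − x.
37.936·x + 39.945·(1 − x) = 38.8973
(37.936 − 39.945)·x = 38.8973 − 39.945
x = -1.0477 / -2.009 = 0.52150 → 52.15% Bp-38, 47.85% Bp-40.

47.85%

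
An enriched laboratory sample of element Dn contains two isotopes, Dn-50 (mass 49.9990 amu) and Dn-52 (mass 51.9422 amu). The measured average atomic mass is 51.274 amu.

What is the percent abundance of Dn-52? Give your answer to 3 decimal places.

Let x be the fractional abundance of Dn-50; then Dn-52 has abundance 1 − x.
49.9990·x + 51.9422·(1 − x) = 51.274
(49.9990 − 51.9422)·x = 51.274 − 51.9422
x = -0.6682 / -1.9432 = 0.34387 → 34.387% Dn-50, 65.613% Dn-52.

65.613%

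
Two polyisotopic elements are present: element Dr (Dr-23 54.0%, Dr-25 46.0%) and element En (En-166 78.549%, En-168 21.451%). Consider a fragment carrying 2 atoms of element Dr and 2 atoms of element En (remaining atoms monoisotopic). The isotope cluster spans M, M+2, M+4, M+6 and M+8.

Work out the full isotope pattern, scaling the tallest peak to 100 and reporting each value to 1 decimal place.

44.4 : 100.0 : 76.9 : 23.3 : 2.4

Element Dr pattern (n=2): 0.2916 : 0.4968 : 0.2116
Element En pattern (n=2): 0.61699454 : 0.33699092 : 0.04601454
Convolve the two distributions (both contribute in 2-u steps):
  M: 0.2916×0.61699454 = 0.179916
  M+2: 0.2916×0.33699092 + 0.4968×0.61699454 = 0.404789
  M+4: 0.2916×0.04601454 + 0.4968×0.33699092 + 0.2116×0.61699454 = 0.311391
  M+6: 0.4968×0.04601454 + 0.2116×0.33699092 = 0.094167
  M+8: 0.2116×0.04601454 = 0.009737
Scale to base peak (0.404789) = 100: 44.4 : 100.0 : 76.9 : 23.3 : 2.4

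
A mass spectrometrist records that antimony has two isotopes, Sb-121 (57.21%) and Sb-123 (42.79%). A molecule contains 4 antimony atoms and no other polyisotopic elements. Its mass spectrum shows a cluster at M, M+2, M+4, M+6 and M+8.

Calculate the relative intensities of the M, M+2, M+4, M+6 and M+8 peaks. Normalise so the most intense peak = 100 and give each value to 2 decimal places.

29.79 : 89.13 : 100.00 : 49.86 : 9.32

The 4 Sb atoms are independent, so intensities follow the terms of (0.5721 + 0.4279)^4.
P(M) = 0.5721^4 = 0.107124
P(M+2) = 4 × 0.5721^3 × 0.4279^1 = 0.320493
P(M+4) = 6 × 0.5721^2 × 0.4279^2 = 0.359567
P(M+6) = 4 × 0.5721^1 × 0.4279^3 = 0.179291
P(M+8) = 0.4279^4 = 0.033525
The M+4 peak is largest (0.359567); scaling to 100 gives 29.79 : 89.13 : 100.00 : 49.86 : 9.32.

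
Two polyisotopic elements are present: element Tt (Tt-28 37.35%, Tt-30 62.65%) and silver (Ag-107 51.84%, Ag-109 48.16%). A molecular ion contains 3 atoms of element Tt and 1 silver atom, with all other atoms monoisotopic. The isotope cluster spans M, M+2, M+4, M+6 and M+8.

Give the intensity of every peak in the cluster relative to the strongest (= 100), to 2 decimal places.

Element Tt pattern (n=3): 0.05210409 : 0.26219448 : 0.43979877 : 0.24590266
Silver pattern (n=1): 0.5184 : 0.4816
Convolve the two distributions (both contribute in 2-u steps):
  M: 0.05210409×0.5184 = 0.027011
  M+2: 0.05210409×0.4816 + 0.26219448×0.5184 = 0.161015
  M+4: 0.26219448×0.4816 + 0.43979877×0.5184 = 0.354265
  M+6: 0.43979877×0.4816 + 0.24590266×0.5184 = 0.339283
  M+8: 0.24590266×0.4816 = 0.118427
Scale to base peak (0.354265) = 100: 7.62 : 45.45 : 100.00 : 95.77 : 33.43

7.62 : 45.45 : 100.00 : 95.77 : 33.43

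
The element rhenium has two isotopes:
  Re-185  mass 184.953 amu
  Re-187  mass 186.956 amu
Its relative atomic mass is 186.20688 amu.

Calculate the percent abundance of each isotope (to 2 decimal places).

With x = fraction of Re-185 (so Re-187 is 1 − x):
184.953·x + 186.956·(1 − x) = 186.20688
(184.953 − 186.956)·x = 186.20688 − 186.956
x = -0.74912 / -2.003 = 0.37400 → 37.40% Re-185, 62.60% Re-187.

Re-185: 37.40%, Re-187: 62.60%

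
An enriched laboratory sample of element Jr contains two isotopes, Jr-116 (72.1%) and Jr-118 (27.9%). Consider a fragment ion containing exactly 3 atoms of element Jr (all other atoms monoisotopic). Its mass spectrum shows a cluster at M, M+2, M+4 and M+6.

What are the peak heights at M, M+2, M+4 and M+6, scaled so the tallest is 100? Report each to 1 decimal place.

86.1 : 100.0 : 38.7 : 5.0

The 3 Jr atoms are independent, so intensities follow the terms of (0.721 + 0.279)^3.
P(M) = 0.721^3 = 0.374805
P(M+2) = 3 × 0.721^2 × 0.279^1 = 0.435107
P(M+4) = 3 × 0.721^1 × 0.279^2 = 0.168370
P(M+6) = 0.279^3 = 0.021718
The M+2 peak is largest (0.435107); scaling to 100 gives 86.1 : 100.0 : 38.7 : 5.0.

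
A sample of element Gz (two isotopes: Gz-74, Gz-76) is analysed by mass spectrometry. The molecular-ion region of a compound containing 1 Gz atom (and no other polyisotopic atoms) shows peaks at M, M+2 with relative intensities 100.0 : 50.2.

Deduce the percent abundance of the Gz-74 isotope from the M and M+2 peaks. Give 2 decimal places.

66.58%

If p is the fraction of Gz that is Gz-74, then I(M+2)/I(M) = [C(1,1)·p^0·(1−p)] / p^1 = 1·(1−p)/p = 50.2/100.0 = 0.5020
(1−p)/p = 0.5020/1 = 0.5020  ⇒  p = 1/(1 + 0.5020) = 0.6658
Gz-74: 66.58%, Gz-76: 33.42%.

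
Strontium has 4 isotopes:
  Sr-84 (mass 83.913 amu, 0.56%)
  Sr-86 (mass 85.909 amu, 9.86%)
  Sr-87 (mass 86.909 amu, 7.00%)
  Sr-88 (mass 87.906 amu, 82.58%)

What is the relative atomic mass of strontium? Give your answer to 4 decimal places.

87.6169 amu

Average mass = Σ (abundance × isotope mass) = 0.0056 × 83.913 + 0.0986 × 85.909 + 0.0700 × 86.909 + 0.8258 × 87.906
= 0.46991 + 8.47063 + 6.08363 + 72.59277 = 87.61694 amu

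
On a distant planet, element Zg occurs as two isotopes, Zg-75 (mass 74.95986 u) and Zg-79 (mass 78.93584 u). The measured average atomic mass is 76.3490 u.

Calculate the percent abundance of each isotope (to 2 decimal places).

Zg-75: 65.06%, Zg-79: 34.94%

Writing the weighted mean with unknown fraction x of Zg-75:
74.95986·x + 78.93584·(1 − x) = 76.3490
(74.95986 − 78.93584)·x = 76.3490 − 78.93584
x = -2.58684 / -3.97598 = 0.65062 → 65.06% Zg-75, 34.94% Zg-79.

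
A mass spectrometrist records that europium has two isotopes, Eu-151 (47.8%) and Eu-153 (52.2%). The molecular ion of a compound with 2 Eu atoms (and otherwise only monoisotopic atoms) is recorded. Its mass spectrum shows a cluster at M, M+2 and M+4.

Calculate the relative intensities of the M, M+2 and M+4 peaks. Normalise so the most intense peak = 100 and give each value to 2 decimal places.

The 2 Eu atoms are independent, so intensities follow the terms of (0.478 + 0.522)^2.
P(M) = 0.478^2 = 0.228484
P(M+2) = 2 × 0.478^1 × 0.522^1 = 0.499032
P(M+4) = 0.522^2 = 0.272484
The M+2 peak is largest (0.499032); scaling to 100 gives 45.79 : 100.00 : 54.60.

45.79 : 100.00 : 54.60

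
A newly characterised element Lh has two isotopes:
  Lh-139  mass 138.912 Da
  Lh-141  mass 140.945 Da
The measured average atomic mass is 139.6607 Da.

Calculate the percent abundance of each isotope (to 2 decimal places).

With x = fraction of Lh-139 (so Lh-141 is 1 − x):
138.912·x + 140.945·(1 − x) = 139.6607
(138.912 − 140.945)·x = 139.6607 − 140.945
x = -1.2843 / -2.033 = 0.63173 → 63.17% Lh-139, 36.83% Lh-141.

Lh-139: 63.17%, Lh-141: 36.83%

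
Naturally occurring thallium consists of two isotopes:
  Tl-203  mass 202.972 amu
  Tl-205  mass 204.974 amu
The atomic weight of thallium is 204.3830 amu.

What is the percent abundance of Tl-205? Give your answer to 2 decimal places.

70.48%

Let x be the fractional abundance of Tl-203; then Tl-205 has abundance 1 − x.
202.972·x + 204.974·(1 − x) = 204.3830
(202.972 − 204.974)·x = 204.3830 − 204.974
x = -0.5910 / -2.002 = 0.29520 → 29.52% Tl-203, 70.48% Tl-205.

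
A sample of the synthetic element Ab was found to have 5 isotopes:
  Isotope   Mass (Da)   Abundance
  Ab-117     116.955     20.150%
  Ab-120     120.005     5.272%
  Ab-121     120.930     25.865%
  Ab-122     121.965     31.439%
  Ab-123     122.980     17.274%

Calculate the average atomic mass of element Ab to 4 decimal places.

120.7598 Da

Average mass = Σ (abundance × isotope mass) = 0.20150 × 116.955 + 0.05272 × 120.005 + 0.25865 × 120.930 + 0.31439 × 121.965 + 0.17274 × 122.980
= 23.56643 + 6.32666 + 31.27854 + 38.34458 + 21.24357 = 120.75978 Da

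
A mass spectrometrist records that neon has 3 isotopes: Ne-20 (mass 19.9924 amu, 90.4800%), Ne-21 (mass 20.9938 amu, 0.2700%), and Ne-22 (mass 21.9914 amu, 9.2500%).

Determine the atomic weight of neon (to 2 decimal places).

20.18 amu

Weight each isotope mass by its fractional abundance: 0.904800 × 19.9924 + 0.002700 × 20.9938 + 0.092500 × 21.9914
= 18.08912 + 0.05668 + 2.03420 = 20.18000 amu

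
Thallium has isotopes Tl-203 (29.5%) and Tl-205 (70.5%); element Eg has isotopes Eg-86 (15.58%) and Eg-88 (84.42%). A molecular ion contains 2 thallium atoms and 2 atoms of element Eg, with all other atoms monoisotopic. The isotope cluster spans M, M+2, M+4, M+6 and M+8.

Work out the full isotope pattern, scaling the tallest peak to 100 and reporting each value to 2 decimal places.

Thallium pattern (n=2): 0.087025 : 0.41595 : 0.497025
Element Eg pattern (n=2): 0.02427364 : 0.26305272 : 0.71267364
Convolve the two distributions (both contribute in 2-u steps):
  M: 0.087025×0.02427364 = 0.002112
  M+2: 0.087025×0.26305272 + 0.41595×0.02427364 = 0.032989
  M+4: 0.087025×0.71267364 + 0.41595×0.26305272 + 0.497025×0.02427364 = 0.183502
  M+6: 0.41595×0.71267364 + 0.497025×0.26305272 = 0.427180
  M+8: 0.497025×0.71267364 = 0.354217
Scale to base peak (0.427180) = 100: 0.49 : 7.72 : 42.96 : 100.00 : 82.92

0.49 : 7.72 : 42.96 : 100.00 : 82.92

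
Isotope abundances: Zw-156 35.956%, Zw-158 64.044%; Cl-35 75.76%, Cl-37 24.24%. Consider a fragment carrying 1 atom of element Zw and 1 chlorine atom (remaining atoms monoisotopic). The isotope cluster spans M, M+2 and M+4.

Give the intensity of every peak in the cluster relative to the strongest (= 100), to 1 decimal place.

47.6 : 100.0 : 27.1

Element Zw pattern (n=1): 0.35956 : 0.64044
Chlorine pattern (n=1): 0.7576 : 0.2424
Convolve the two distributions (both contribute in 2-u steps):
  M: 0.35956×0.7576 = 0.272403
  M+2: 0.35956×0.2424 + 0.64044×0.7576 = 0.572355
  M+4: 0.64044×0.2424 = 0.155243
Scale to base peak (0.572355) = 100: 47.6 : 100.0 : 27.1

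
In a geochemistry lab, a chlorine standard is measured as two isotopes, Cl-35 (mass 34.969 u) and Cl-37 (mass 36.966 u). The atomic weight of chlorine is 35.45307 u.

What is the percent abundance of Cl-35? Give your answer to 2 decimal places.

75.76%

Let x be the fractional abundance of Cl-35; then Cl-37 has abundance 1 − x.
34.969·x + 36.966·(1 − x) = 35.45307
(34.969 − 36.966)·x = 35.45307 − 36.966
x = -1.51293 / -1.997 = 0.75760 → 75.76% Cl-35, 24.24% Cl-37.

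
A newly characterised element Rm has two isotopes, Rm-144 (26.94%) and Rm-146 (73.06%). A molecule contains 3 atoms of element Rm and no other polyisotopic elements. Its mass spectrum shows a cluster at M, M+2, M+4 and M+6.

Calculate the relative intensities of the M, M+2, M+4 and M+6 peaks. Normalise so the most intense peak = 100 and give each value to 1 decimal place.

4.5 : 36.9 : 100.0 : 90.4

Expanding (0.2694 + 0.7306)^3:
P(M) = 0.2694^3 = 0.019552
P(M+2) = 3 × 0.2694^2 × 0.7306^1 = 0.159073
P(M+4) = 3 × 0.2694^1 × 0.7306^2 = 0.431398
P(M+6) = 0.7306^3 = 0.389977
The M+4 peak is largest (0.431398); scaling to 100 gives 4.5 : 36.9 : 100.0 : 90.4.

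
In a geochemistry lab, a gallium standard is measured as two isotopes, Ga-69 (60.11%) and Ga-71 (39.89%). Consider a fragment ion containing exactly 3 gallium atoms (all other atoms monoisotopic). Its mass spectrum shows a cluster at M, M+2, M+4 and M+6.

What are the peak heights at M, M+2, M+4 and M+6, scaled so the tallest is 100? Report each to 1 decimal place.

Each Ga atom is independently Ga-69 (p = 0.6011) or Ga-71 (q = 0.3989); the cluster is the binomial expansion (p + q)^3.
P(M) = 0.6011^3 = 0.217190
P(M+2) = 3 × 0.6011^2 × 0.3989^1 = 0.432393
P(M+4) = 3 × 0.6011^1 × 0.3989^2 = 0.286943
P(M+6) = 0.3989^3 = 0.063473
The M+2 peak is largest (0.432393); scaling to 100 gives 50.2 : 100.0 : 66.4 : 14.7.

50.2 : 100.0 : 66.4 : 14.7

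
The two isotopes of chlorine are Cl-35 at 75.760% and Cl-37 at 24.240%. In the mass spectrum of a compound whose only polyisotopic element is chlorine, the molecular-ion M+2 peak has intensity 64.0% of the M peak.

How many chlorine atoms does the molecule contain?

2

The M+2/M ratio from n Cl atoms is n · q/p = n · 0.24240/0.75760.
n = 0.640 × 0.75760/0.24240 = 2.00 ≈ 2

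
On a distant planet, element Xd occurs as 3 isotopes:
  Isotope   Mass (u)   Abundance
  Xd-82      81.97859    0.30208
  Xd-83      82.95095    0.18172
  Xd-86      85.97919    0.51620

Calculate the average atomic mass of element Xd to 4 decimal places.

84.2204 u

Weight each isotope mass by its fractional abundance: 0.30208 × 81.97859 + 0.18172 × 82.95095 + 0.51620 × 85.97919
= 24.764092 + 15.073847 + 44.382458 = 84.220397 u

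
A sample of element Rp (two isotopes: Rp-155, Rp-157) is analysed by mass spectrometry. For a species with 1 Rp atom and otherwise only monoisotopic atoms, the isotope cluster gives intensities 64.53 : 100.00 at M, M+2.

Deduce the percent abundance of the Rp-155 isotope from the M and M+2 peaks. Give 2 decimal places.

39.22%

If p is the fraction of Rp that is Rp-155, then I(M+2)/I(M) = [C(1,1)·p^0·(1−p)] / p^1 = 1·(1−p)/p = 100.00/64.53 = 1.5497
(1−p)/p = 1.5497/1 = 1.5497  ⇒  p = 1/(1 + 1.5497) = 0.3922
Rp-155: 39.22%, Rp-157: 60.78%.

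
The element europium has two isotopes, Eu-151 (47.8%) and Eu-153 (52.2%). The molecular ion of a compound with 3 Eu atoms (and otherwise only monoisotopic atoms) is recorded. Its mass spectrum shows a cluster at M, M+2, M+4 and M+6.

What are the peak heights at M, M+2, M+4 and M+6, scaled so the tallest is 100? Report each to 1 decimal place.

28.0 : 91.6 : 100.0 : 36.4

Each Eu atom is independently Eu-151 (p = 0.478) or Eu-153 (q = 0.522); the cluster is the binomial expansion (p + q)^3.
P(M) = 0.478^3 = 0.109215
P(M+2) = 3 × 0.478^2 × 0.522^1 = 0.357806
P(M+4) = 3 × 0.478^1 × 0.522^2 = 0.390742
P(M+6) = 0.522^3 = 0.142237
The M+4 peak is largest (0.390742); scaling to 100 gives 28.0 : 91.6 : 100.0 : 36.4.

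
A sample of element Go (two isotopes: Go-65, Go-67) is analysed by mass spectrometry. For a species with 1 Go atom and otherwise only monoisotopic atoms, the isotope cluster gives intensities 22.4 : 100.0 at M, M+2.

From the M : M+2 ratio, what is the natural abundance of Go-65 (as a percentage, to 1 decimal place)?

Write p for the Go-65 fraction. I(M+2)/I(M) = [C(1,1)·p^0·(1−p)] / p^1 = 1·(1−p)/p = 100.0/22.4 = 4.4643
(1−p)/p = 4.4643/1 = 4.4643  ⇒  p = 1/(1 + 4.4643) = 0.1830
Go-65: 18.3%, Go-67: 81.7%.

18.3%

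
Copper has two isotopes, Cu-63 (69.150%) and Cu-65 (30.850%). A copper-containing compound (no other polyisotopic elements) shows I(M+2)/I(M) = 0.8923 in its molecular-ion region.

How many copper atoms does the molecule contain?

The M+2/M ratio from n Cu atoms is n · q/p = n · 0.30850/0.69150.
n = 0.8923 × 0.69150/0.30850 = 2.00 ≈ 2

2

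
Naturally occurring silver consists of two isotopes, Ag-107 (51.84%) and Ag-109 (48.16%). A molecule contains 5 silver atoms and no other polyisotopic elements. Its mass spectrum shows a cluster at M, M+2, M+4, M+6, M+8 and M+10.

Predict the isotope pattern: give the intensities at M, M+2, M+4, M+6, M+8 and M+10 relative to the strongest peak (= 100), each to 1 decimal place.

Expanding (0.5184 + 0.4816)^5:
P(M) = 0.5184^5 = 0.037439
P(M+2) = 5 × 0.5184^4 × 0.4816^1 = 0.173907
P(M+4) = 10 × 0.5184^3 × 0.4816^2 = 0.323123
P(M+6) = 10 × 0.5184^2 × 0.4816^3 = 0.300185
P(M+8) = 5 × 0.5184^1 × 0.4816^4 = 0.139438
P(M+10) = 0.4816^5 = 0.025908
The M+4 peak is largest (0.323123); scaling to 100 gives 11.6 : 53.8 : 100.0 : 92.9 : 43.2 : 8.0.

11.6 : 53.8 : 100.0 : 92.9 : 43.2 : 8.0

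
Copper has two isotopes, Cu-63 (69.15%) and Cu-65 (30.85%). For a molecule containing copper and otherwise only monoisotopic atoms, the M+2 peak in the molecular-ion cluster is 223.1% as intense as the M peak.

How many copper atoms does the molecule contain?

5

The M+2/M ratio from n Cu atoms is n · q/p = n · 0.3085/0.6915.
n = 2.231 × 0.6915/0.3085 = 5.00 ≈ 5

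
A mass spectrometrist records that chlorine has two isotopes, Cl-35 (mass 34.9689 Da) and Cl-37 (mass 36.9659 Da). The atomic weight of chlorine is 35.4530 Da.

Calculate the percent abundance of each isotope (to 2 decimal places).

Writing the weighted mean with unknown fraction x of Cl-35:
34.9689·x + 36.9659·(1 − x) = 35.4530
(34.9689 − 36.9659)·x = 35.4530 − 36.9659
x = -1.5129 / -1.9970 = 0.75759 → 75.76% Cl-35, 24.24% Cl-37.

Cl-35: 75.76%, Cl-37: 24.24%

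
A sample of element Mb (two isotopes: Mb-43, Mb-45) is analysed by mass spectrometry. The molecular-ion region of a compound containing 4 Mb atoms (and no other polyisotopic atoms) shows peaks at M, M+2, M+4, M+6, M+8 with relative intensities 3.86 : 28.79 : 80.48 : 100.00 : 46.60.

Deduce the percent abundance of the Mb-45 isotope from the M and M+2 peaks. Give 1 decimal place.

65.1%

Let p = fractional abundance of Mb-43. I(M+2)/I(M) = [C(4,1)·p^3·(1−p)] / p^4 = 4·(1−p)/p = 28.79/3.86 = 7.4585
(1−p)/p = 7.4585/4 = 1.8646  ⇒  p = 1/(1 + 1.8646) = 0.3491
Mb-43: 34.9%, Mb-45: 65.1%.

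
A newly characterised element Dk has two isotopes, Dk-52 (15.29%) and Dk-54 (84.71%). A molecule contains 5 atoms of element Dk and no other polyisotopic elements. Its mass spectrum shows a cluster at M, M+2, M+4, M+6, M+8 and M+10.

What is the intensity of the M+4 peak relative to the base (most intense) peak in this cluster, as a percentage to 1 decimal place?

5.9%

Binomial terms of (0.1529 + 0.8471)^5: M 0.0001, M+2 0.0023, M+4 0.0257, M+6 0.1421, M+8 0.3937, M+10 0.4362 → M+10 is the base peak.
P(M+10) = C(5,5) × 0.1529^0 × 0.8471^5 = 1 × 1.0000 × 0.43618769 = 0.436188 (base)
P(M+4) = C(5,2) × 0.1529^3 × 0.8471^2 = 10 × 0.00357456 × 0.71757841 = 0.025650
Relative intensity = 0.025650 / 0.436188 × 100 = 5.9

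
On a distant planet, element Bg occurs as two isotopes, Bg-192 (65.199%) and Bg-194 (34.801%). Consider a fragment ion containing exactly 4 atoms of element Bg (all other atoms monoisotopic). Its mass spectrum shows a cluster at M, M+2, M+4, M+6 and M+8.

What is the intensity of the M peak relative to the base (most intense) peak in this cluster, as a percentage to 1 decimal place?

46.8%

Term probabilities: M 0.1807, M+2 0.3858, M+4 0.3089, M+6 0.1099, M+8 0.0147. Base peak = M+2.
P(M+2) = C(4,1) × 0.65199^3 × 0.34801^1 = 4 × 0.27715506 × 0.34801 = 0.385811 (base)
P(M) = C(4,0) × 0.65199^4 × 0.34801^0 = 1 × 0.18070232 × 1.0000 = 0.180702
Relative intensity = 0.180702 / 0.385811 × 100 = 46.8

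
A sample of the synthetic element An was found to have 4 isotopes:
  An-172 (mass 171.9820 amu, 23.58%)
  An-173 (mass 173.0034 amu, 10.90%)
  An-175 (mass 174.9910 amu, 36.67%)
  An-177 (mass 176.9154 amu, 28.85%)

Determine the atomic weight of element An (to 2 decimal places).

Average mass = Σ (abundance × isotope mass) = 0.2358 × 171.9820 + 0.1090 × 173.0034 + 0.3667 × 174.9910 + 0.2885 × 176.9154
= 40.55336 + 18.85737 + 64.16920 + 51.04009 = 174.62002 amu

174.62 amu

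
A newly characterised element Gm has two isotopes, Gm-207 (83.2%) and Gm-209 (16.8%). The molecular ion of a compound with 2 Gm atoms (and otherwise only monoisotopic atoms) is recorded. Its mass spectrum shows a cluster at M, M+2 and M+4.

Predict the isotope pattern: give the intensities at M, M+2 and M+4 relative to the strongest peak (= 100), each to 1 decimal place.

Each Gm atom is independently Gm-207 (p = 0.832) or Gm-209 (q = 0.168); the cluster is the binomial expansion (p + q)^2.
P(M) = 0.832^2 = 0.692224
P(M+2) = 2 × 0.832^1 × 0.168^1 = 0.279552
P(M+4) = 0.168^2 = 0.028224
The M peak is largest (0.692224); scaling to 100 gives 100.0 : 40.4 : 4.1.

100.0 : 40.4 : 4.1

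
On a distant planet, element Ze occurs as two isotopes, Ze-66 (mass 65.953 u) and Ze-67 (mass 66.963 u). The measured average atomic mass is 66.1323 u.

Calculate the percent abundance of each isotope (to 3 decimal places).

Ze-66: 82.248%, Ze-67: 17.752%

Writing the weighted mean with unknown fraction x of Ze-66:
65.953·x + 66.963·(1 − x) = 66.1323
(65.953 − 66.963)·x = 66.1323 − 66.963
x = -0.8307 / -1.010 = 0.82248 → 82.248% Ze-66, 17.752% Ze-67.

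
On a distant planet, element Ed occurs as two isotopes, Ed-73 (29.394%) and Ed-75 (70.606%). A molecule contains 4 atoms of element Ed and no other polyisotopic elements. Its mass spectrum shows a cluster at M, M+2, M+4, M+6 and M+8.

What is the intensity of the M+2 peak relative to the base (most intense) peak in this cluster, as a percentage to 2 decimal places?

17.33%

Term probabilities: M 0.0075, M+2 0.0717, M+4 0.2584, M+6 0.4139, M+8 0.2485. Base peak = M+6.
P(M+6) = C(4,3) × 0.29394^1 × 0.70606^3 = 4 × 0.29394 × 0.35198554 = 0.413851 (base)
P(M+2) = C(4,1) × 0.29394^3 × 0.70606^1 = 4 × 0.02539663 × 0.70606 = 0.071726
Relative intensity = 0.071726 / 0.413851 × 100 = 17.33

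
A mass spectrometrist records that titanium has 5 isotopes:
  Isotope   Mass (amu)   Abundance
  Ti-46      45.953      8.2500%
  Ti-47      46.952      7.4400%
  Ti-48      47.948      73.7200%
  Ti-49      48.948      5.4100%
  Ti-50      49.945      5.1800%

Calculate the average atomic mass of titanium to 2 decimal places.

47.87 amu

Ar = Σ fᵢ·mᵢ = 0.082500 × 45.953 + 0.074400 × 46.952 + 0.737200 × 47.948 + 0.054100 × 48.948 + 0.051800 × 49.945
= 3.7911 + 3.4932 + 35.3473 + 2.6481 + 2.5872 = 47.8669 amu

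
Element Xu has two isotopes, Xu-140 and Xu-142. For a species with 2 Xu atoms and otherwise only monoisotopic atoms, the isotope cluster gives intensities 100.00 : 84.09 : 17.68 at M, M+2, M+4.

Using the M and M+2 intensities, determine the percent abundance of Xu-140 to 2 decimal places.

Let p = fractional abundance of Xu-140. I(M+2)/I(M) = [C(2,1)·p^1·(1−p)] / p^2 = 2·(1−p)/p = 84.09/100.00 = 0.8409
(1−p)/p = 0.8409/2 = 0.4204  ⇒  p = 1/(1 + 0.4204) = 0.7040
Xu-140: 70.40%, Xu-142: 29.60%.

70.40%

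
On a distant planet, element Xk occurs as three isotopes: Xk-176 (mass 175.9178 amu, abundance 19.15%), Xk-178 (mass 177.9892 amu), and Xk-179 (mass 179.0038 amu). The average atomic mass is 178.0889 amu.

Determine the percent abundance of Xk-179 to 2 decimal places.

48.92%

The remaining 80.85% is split between Xk-178 (fraction x) and Xk-179 (fraction 0.8085 − x).
Substituting: 177.9892x + 179.0038(0.8085 − x) = 144.4006413
(177.9892 − 179.0038)x = -0.323931  ⇒  x = 0.31927, y = 0.48923
Xk-178: 31.93%, Xk-179: 48.92%.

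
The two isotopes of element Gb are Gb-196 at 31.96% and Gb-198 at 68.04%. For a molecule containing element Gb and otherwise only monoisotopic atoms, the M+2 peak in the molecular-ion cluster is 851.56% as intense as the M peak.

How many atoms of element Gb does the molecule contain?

The M+2/M ratio from n Gb atoms is n · q/p = n · 0.6804/0.3196.
n = 8.5156 × 0.3196/0.6804 = 4.00 ≈ 4

4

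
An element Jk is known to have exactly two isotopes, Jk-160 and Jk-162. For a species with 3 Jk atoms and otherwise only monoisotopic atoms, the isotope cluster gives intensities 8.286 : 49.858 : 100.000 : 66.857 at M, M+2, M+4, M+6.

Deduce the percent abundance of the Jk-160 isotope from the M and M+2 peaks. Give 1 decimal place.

Let p = fractional abundance of Jk-160. I(M+2)/I(M) = [C(3,1)·p^2·(1−p)] / p^3 = 3·(1−p)/p = 49.858/8.286 = 6.0171
(1−p)/p = 6.0171/3 = 2.0057  ⇒  p = 1/(1 + 2.0057) = 0.3327
Jk-160: 33.3%, Jk-162: 66.7%.

33.3%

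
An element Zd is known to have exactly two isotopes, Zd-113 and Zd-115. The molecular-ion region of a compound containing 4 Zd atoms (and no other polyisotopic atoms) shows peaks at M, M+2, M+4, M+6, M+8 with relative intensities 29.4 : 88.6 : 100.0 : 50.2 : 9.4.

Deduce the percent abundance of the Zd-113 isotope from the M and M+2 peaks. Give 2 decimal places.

Write p for the Zd-113 fraction. I(M+2)/I(M) = [C(4,1)·p^3·(1−p)] / p^4 = 4·(1−p)/p = 88.6/29.4 = 3.0136
(1−p)/p = 3.0136/4 = 0.7534  ⇒  p = 1/(1 + 0.7534) = 0.5703
Zd-113: 57.03%, Zd-115: 42.97%.

57.03%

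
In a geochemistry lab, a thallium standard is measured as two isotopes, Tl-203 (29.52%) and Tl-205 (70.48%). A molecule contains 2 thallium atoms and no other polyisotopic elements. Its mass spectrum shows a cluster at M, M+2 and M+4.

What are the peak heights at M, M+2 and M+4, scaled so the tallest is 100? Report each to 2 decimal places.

17.54 : 83.77 : 100.00

The 2 Tl atoms are independent, so intensities follow the terms of (0.2952 + 0.7048)^2.
P(M) = 0.2952^2 = 0.087143
P(M+2) = 2 × 0.2952^1 × 0.7048^1 = 0.416114
P(M+4) = 0.7048^2 = 0.496743
The M+4 peak is largest (0.496743); scaling to 100 gives 17.54 : 83.77 : 100.00.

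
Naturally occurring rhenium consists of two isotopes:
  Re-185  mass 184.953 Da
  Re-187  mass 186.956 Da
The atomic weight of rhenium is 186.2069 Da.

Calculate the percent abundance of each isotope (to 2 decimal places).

Re-185: 37.40%, Re-187: 62.60%

Writing the weighted mean with unknown fraction x of Re-185:
184.953·x + 186.956·(1 − x) = 186.2069
(184.953 − 186.956)·x = 186.2069 − 186.956
x = -0.7491 / -2.003 = 0.37399 → 37.40% Re-185, 62.60% Re-187.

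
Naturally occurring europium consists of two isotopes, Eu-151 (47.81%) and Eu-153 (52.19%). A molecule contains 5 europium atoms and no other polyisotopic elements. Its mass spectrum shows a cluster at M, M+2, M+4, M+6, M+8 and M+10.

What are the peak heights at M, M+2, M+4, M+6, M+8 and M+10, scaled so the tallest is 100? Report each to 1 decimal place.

The 5 Eu atoms are independent, so intensities follow the terms of (0.4781 + 0.5219)^5.
P(M) = 0.4781^5 = 0.024980
P(M+2) = 5 × 0.4781^4 × 0.5219^1 = 0.136343
P(M+4) = 10 × 0.4781^3 × 0.5219^2 = 0.297667
P(M+6) = 10 × 0.4781^2 × 0.5219^3 = 0.324937
P(M+8) = 5 × 0.4781^1 × 0.5219^4 = 0.177353
P(M+10) = 0.5219^5 = 0.038720
The M+6 peak is largest (0.324937); scaling to 100 gives 7.7 : 42.0 : 91.6 : 100.0 : 54.6 : 11.9.

7.7 : 42.0 : 91.6 : 100.0 : 54.6 : 11.9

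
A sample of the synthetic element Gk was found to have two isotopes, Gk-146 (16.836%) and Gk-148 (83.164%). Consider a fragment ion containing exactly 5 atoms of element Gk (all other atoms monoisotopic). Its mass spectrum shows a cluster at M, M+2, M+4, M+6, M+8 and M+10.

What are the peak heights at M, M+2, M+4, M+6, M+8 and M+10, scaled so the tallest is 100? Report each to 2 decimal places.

0.03 : 0.83 : 8.20 : 40.49 : 100.00 : 98.79

The 5 Gk atoms are independent, so intensities follow the terms of (0.16836 + 0.83164)^5.
P(M) = 0.16836^5 = 0.000135
P(M+2) = 5 × 0.16836^4 × 0.83164^1 = 0.003341
P(M+4) = 10 × 0.16836^3 × 0.83164^2 = 0.033006
P(M+6) = 10 × 0.16836^2 × 0.83164^3 = 0.163036
P(M+8) = 5 × 0.16836^1 × 0.83164^4 = 0.402671
P(M+10) = 0.83164^5 = 0.397811
The M+8 peak is largest (0.402671); scaling to 100 gives 0.03 : 0.83 : 8.20 : 40.49 : 100.00 : 98.79.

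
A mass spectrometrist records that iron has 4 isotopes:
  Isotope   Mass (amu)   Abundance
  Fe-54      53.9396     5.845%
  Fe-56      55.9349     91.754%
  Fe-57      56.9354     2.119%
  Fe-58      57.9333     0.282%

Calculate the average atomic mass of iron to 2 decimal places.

55.85 amu

Weight each isotope mass by its fractional abundance: 0.05845 × 53.9396 + 0.91754 × 55.9349 + 0.02119 × 56.9354 + 0.00282 × 57.9333
= 3.15277 + 51.32251 + 1.20646 + 0.16337 = 55.84511 amu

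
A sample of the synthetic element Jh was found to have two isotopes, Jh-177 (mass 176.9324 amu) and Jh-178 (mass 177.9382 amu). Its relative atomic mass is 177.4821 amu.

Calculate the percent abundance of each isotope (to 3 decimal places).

With x = fraction of Jh-177 (so Jh-178 is 1 − x):
176.9324·x + 177.9382·(1 − x) = 177.4821
(176.9324 − 177.9382)·x = 177.4821 − 177.9382
x = -0.4561 / -1.0058 = 0.45347 → 45.347% Jh-177, 54.653% Jh-178.

Jh-177: 45.347%, Jh-178: 54.653%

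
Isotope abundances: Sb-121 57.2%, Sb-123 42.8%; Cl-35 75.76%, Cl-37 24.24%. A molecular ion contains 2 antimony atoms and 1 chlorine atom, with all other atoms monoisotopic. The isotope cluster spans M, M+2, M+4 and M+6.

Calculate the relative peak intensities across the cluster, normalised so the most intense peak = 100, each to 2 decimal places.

Antimony pattern (n=2): 0.327184 : 0.489632 : 0.183184
Chlorine pattern (n=1): 0.7576 : 0.2424
Convolve the two distributions (both contribute in 2-u steps):
  M: 0.327184×0.7576 = 0.247875
  M+2: 0.327184×0.2424 + 0.489632×0.7576 = 0.450255
  M+4: 0.489632×0.2424 + 0.183184×0.7576 = 0.257467
  M+6: 0.183184×0.2424 = 0.044404
Scale to base peak (0.450255) = 100: 55.05 : 100.00 : 57.18 : 9.86

55.05 : 100.00 : 57.18 : 9.86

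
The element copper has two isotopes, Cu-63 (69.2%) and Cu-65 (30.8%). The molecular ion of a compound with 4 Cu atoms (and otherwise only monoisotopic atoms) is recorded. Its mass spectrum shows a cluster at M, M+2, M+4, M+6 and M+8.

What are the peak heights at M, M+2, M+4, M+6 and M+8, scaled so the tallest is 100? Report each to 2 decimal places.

Each Cu atom is independently Cu-63 (p = 0.692) or Cu-65 (q = 0.308); the cluster is the binomial expansion (p + q)^4.
P(M) = 0.692^4 = 0.229311
P(M+2) = 4 × 0.692^3 × 0.308^1 = 0.408253
P(M+4) = 6 × 0.692^2 × 0.308^2 = 0.272562
P(M+6) = 4 × 0.692^1 × 0.308^3 = 0.080876
P(M+8) = 0.308^4 = 0.008999
The M+2 peak is largest (0.408253); scaling to 100 gives 56.17 : 100.00 : 66.76 : 19.81 : 2.20.

56.17 : 100.00 : 66.76 : 19.81 : 2.20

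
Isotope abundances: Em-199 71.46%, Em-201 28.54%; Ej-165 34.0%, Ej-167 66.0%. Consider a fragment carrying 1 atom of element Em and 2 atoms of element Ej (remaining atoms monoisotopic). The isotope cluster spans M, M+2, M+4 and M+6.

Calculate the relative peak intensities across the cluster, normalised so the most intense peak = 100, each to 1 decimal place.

18.8 : 80.5 : 100.0 : 28.3

Element Em pattern (n=1): 0.7146 : 0.2854
Element Ej pattern (n=2): 0.1156 : 0.4488 : 0.4356
Convolve the two distributions (both contribute in 2-u steps):
  M: 0.7146×0.1156 = 0.082608
  M+2: 0.7146×0.4488 + 0.2854×0.1156 = 0.353705
  M+4: 0.7146×0.4356 + 0.2854×0.4488 = 0.439367
  M+6: 0.2854×0.4356 = 0.124320
Scale to base peak (0.439367) = 100: 18.8 : 80.5 : 100.0 : 28.3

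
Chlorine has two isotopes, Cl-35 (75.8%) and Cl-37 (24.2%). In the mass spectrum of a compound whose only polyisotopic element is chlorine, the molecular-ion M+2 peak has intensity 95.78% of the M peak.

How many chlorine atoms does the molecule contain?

The M+2/M ratio from n Cl atoms is n · q/p = n · 0.242/0.758.
n = 0.9578 × 0.758/0.242 = 3.00 ≈ 3

3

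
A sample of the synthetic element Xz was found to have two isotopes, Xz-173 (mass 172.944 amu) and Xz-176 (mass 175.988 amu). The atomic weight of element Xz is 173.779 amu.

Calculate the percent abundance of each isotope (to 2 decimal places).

Xz-173: 72.57%, Xz-176: 27.43%

Let x be the fractional abundance of Xz-173; then Xz-176 has abundance 1 − x.
172.944·x + 175.988·(1 − x) = 173.779
(172.944 − 175.988)·x = 173.779 − 175.988
x = -2.209 / -3.044 = 0.72569 → 72.57% Xz-173, 27.43% Xz-176.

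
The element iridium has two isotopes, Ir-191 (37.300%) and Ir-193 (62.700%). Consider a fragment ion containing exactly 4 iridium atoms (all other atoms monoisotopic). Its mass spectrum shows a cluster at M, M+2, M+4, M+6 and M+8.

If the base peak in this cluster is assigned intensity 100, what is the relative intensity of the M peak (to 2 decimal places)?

5.26

Term probabilities: M 0.0194, M+2 0.1302, M+4 0.3282, M+6 0.3678, M+8 0.1546. Base peak = M+6.
P(M+6) = C(4,3) × 0.37300^1 × 0.62700^3 = 4 × 0.3730 × 0.24649188 = 0.367766 (base)
P(M) = C(4,0) × 0.37300^4 × 0.62700^0 = 1 × 0.01935688 × 1.0000 = 0.019357
Relative intensity = 0.019357 / 0.367766 × 100 = 5.26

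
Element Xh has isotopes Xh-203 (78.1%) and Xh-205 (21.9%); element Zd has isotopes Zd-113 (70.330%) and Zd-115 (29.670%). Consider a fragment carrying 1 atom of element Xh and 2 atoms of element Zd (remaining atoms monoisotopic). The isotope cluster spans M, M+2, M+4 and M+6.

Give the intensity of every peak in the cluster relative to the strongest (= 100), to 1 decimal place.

89.0 : 100.0 : 36.9 : 4.4

Element Xh pattern (n=1): 0.7810 : 0.2190
Element Zd pattern (n=2): 0.49463089 : 0.41733822 : 0.08803089
Convolve the two distributions (both contribute in 2-u steps):
  M: 0.7810×0.49463089 = 0.386307
  M+2: 0.7810×0.41733822 + 0.2190×0.49463089 = 0.434265
  M+4: 0.7810×0.08803089 + 0.2190×0.41733822 = 0.160149
  M+6: 0.2190×0.08803089 = 0.019279
Scale to base peak (0.434265) = 100: 89.0 : 100.0 : 36.9 : 4.4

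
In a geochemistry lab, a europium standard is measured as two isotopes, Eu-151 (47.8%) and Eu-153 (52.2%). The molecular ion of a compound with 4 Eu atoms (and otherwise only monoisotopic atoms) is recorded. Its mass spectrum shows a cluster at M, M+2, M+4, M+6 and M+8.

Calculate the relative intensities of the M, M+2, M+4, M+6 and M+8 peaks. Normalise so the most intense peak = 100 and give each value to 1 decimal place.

14.0 : 61.0 : 100.0 : 72.8 : 19.9

Expanding (0.478 + 0.522)^4:
P(M) = 0.478^4 = 0.052205
P(M+2) = 4 × 0.478^3 × 0.522^1 = 0.228042
P(M+4) = 6 × 0.478^2 × 0.522^2 = 0.373549
P(M+6) = 4 × 0.478^1 × 0.522^3 = 0.271956
P(M+8) = 0.522^4 = 0.074248
The M+4 peak is largest (0.373549); scaling to 100 gives 14.0 : 61.0 : 100.0 : 72.8 : 19.9.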